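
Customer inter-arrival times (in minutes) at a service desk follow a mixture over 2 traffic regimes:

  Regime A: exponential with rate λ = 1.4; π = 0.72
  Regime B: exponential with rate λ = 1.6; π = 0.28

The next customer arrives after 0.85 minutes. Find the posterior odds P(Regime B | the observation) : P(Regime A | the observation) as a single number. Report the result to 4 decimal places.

0.3750

The posterior odds equal the prior odds times the likelihood ratio: (π_i/π_j)·(f_i(x)/f_j(x)).
Exponential densities:
  L_A = 1.4·e^(−1.4·0.85) = 1.4·e^(−1.1900) = 0.42591
  L_B = 1.6·e^(−1.6·0.85) = 1.6·e^(−1.3600) = 0.410657
Posterior odds = (π_B·L_B) / (π_A·L_A) = (0.28·0.410657) / (0.72·0.42591) = 0.114984 / 0.306655 ≈ 0.3750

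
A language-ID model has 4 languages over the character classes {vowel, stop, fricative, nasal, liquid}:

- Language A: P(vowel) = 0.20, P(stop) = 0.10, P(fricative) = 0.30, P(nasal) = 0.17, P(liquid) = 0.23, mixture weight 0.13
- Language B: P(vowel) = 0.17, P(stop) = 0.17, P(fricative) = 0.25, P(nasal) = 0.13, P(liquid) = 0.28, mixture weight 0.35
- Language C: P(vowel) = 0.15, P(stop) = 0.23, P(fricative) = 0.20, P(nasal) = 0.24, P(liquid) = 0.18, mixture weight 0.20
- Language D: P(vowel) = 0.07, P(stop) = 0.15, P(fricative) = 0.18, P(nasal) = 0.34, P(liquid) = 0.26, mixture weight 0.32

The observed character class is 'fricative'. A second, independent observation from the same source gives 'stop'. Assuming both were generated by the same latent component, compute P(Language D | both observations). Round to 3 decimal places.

0.236

Apply Bayes' rule: the posterior for each component is proportional to its prior times its likelihood at x.
Since both observations come from the same component, the likelihood for component k is f_k(x₁)·f_k(x₂).
  f_A = [P(fricative | comp) = 0.30] × [0.1] = 0.03
  f_B = [P(fricative | comp) = 0.25] × [0.17] = 0.0425
  f_C = [P(fricative | comp) = 0.20] × [0.23] = 0.046
  f_D = [P(fricative | comp) = 0.18] × [0.15] = 0.027
Prior × likelihood for each component:
  w_A·f_A = 0.13 × 0.03 = 0.0039
  w_B·f_B = 0.35 × 0.0425 = 0.014875
  w_C·f_C = 0.20 × 0.046 = 0.0092
  w_D·f_D = 0.32 × 0.027 = 0.00864
Denominator: 0.0039 + 0.014875 + 0.0092 + 0.00864 = 0.036615
So the posterior for Language D is 0.00864 / 0.036615 ≈ 0.236.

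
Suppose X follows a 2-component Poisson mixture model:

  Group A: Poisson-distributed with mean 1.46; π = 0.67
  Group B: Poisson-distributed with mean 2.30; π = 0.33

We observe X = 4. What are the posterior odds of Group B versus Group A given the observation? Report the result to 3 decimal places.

The posterior odds equal the prior odds times the likelihood ratio: (π_i/π_j)·(f_i(x)/f_j(x)).
Evaluate each component's likelihood at the observed value:
  L_A = e^(−1.46)·1.46^4/4! = 0.0439673
  L_B = e^(−2.30)·2.30^4/4! = 0.116902
Posterior odds = (π_B·L_B) / (π_A·L_A) = (0.33·0.116902) / (0.67·0.0439673) = 0.0385777 / 0.0294581 ≈ 1.310

1.310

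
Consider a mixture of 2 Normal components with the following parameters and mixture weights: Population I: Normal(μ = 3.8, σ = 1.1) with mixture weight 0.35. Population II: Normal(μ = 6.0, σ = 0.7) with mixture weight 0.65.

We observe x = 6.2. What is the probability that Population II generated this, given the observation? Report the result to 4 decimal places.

0.9680

The responsibility of component k is π_k f_k(x) divided by Σ_j π_j f_j(x).
Evaluate each component's likelihood at the observed value:
  L_I = (1/(1.1·√(2π)))·exp(−(6.2−3.8)²/(2·1.1²)) = 0.362675·exp(-2.38017) = 0.0335602
  L_II = (1/(0.7·√(2π)))·exp(−(6.2−6.0)²/(2·0.7²)) = 0.569918·exp(-0.04082) = 0.547124
Prior × likelihood for each component:
  π_I·L_I = 0.35 × 0.0335602 = 0.0117461
  π_II·L_II = 0.65 × 0.547124 = 0.355631
Normaliser: 0.0117461 + 0.355631 = 0.367377
P(Population II | data) ≈ 0.9680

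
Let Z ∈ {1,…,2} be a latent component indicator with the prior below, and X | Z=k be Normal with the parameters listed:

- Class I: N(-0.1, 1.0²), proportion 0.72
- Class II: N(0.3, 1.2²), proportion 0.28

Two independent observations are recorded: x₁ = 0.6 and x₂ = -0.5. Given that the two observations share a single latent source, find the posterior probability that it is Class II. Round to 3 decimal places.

Apply Bayes' rule: the posterior for each component is proportional to its prior times its likelihood at x.
Since both observations come from the same component, the likelihood for component k is f_k(x₁)·f_k(x₂).
  L_I = [0.312254] × [0.36827] = 0.114994
  L_II = [0.322223] × [0.266207] = 0.085778
Unnormalised posteriors:
  w_I·L_I = 0.72 × 0.114994 = 0.0827955
  w_II·L_II = 0.28 × 0.085778 = 0.0240178
Sum: 0.0827955 + 0.0240178 = 0.106813
P(Class II | x₁, x₂) = 0.0240178 / 0.106813 ≈ 0.225

0.225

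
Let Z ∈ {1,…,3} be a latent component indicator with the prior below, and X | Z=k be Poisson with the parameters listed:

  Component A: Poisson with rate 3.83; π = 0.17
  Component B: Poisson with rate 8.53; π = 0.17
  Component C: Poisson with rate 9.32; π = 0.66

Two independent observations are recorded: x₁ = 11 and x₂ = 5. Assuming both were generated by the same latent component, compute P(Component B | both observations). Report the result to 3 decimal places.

Posterior ∝ prior × likelihood, so P(k | x) ∝ π_k f_k(x); normalise over all components.
Since both observations come from the same component, the likelihood for component k is f_k(x₁)·f_k(x₂).
  f_A = [0.00141476] × [0.149096] = 0.000210935
  f_B = [0.0860502] × [0.0743074] = 0.00639416
  f_C = [0.103465] × [0.0525138] = 0.00543336
Unnormalised posteriors:
  π_A·f_A = 0.17 × 0.000210935 = 3.58589e-05
  π_B·f_B = 0.17 × 0.00639416 = 0.00108701
  π_C·f_C = 0.66 × 0.00543336 = 0.00358602
Denominator: 3.58589e-05 + 0.00108701 + 0.00358602 = 0.00470888
P(Component B | x) = 0.00108701 / 0.00470888 ≈ 0.231

0.231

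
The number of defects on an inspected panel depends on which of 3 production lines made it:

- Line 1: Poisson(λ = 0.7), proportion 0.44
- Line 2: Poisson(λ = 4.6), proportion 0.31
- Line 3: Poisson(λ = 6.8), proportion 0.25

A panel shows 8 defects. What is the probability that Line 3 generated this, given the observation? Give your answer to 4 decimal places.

Apply Bayes' rule: the posterior for each component is proportional to its prior times its likelihood at x.
Evaluate each component's likelihood at the observed value:
  L_1 = 7.09999e-07
  L_2 = 0.049979
  L_3 = 0.126284
Weight by the priors:
  P(Z=1)·L_1 = 0.44 × 7.09999e-07 = 3.124e-07
  P(Z=2)·L_2 = 0.31 × 0.049979 = 0.0154935
  P(Z=3)·L_3 = 0.25 × 0.126284 = 0.031571
Marginal: 3.124e-07 + 0.0154935 + 0.031571 = 0.0470648
So the posterior for Line 3 is 0.031571 / 0.0470648 ≈ 0.6708.

0.6708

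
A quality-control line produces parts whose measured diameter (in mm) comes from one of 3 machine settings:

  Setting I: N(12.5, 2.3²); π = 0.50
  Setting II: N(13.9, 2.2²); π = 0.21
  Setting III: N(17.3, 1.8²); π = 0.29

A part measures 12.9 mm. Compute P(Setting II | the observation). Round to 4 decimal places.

0.2792

Apply Bayes' rule: the posterior for each component is proportional to its prior times its likelihood at x.
Normal densities:
  L_I = 0.17085
  L_II = 0.163539
  L_III = 0.0111716
Prior × likelihood for each component:
  P(Z=I)·L_I = 0.50 × 0.17085 = 0.0854249
  P(Z=II)·L_II = 0.21 × 0.163539 = 0.0343433
  P(Z=III)·L_III = 0.29 × 0.0111716 = 0.00323977
Evidence: 0.0854249 + 0.0343433 + 0.00323977 = 0.123008
Responsibility of Setting II: 0.0343433 / 0.123008 ≈ 0.2792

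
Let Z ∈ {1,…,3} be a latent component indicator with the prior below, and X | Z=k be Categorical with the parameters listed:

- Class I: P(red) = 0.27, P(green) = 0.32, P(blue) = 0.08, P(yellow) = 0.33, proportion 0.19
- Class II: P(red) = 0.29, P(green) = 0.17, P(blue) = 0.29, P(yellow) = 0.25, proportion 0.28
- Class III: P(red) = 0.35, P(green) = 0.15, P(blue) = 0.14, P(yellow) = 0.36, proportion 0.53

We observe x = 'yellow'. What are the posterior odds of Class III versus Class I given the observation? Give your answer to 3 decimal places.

3.043

Since P(k|x) ∝ w_k f_k(x), the posterior odds are w_i f_i(x) / (w_j f_j(x)).
Component likelihoods at x = 'yellow':
  L_I = 0.33
  L_II = 0.25
  L_III = 0.36
Odds = (0.53/0.19) × (0.36/0.33) = 2.78947 × 1.09091 ≈ 3.043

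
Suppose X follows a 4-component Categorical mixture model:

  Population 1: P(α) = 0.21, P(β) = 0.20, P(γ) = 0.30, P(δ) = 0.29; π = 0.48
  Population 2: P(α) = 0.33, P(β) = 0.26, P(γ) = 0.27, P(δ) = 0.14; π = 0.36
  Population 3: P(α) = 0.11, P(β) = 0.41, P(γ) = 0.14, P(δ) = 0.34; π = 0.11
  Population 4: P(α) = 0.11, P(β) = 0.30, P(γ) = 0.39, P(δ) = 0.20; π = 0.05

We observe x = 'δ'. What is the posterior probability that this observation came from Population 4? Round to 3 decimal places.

0.042

Apply Bayes' rule: the posterior for each component is proportional to its prior times its likelihood at x.
Evaluate each component's likelihood at the observed value:
  f_1 = 0.29
  f_2 = 0.14
  f_3 = 0.34
  f_4 = 0.2
Prior × likelihood for each component:
  w_1·f_1 = 0.48 × 0.29 = 0.1392
  w_2·f_2 = 0.36 × 0.14 = 0.0504
  w_3·f_3 = 0.11 × 0.34 = 0.0374
  w_4·f_4 = 0.05 × 0.2 = 0.01
Denominator: 0.1392 + 0.0504 + 0.0374 + 0.01 = 0.237
P(Population 4 | the observation) ≈ 0.042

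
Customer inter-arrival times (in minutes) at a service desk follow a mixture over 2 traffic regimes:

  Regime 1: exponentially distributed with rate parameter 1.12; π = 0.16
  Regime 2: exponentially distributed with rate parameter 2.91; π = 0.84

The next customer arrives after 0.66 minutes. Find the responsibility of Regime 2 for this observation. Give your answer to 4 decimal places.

P(component k | x) = w_k·f_k(x) / marginal(x), where marginal(x) = Σ_j w_j·f_j(x).
Component likelihoods at x = 0.66 minutes:
  L_1 = 0.534795
  L_2 = 0.42637
Weight by the priors:
  w_1·L_1 = 0.16 × 0.534795 = 0.0855672
  w_2·L_2 = 0.84 × 0.42637 = 0.358151
Marginal: 0.0855672 + 0.358151 = 0.443718
So the posterior for Regime 2 is 0.358151 / 0.443718 ≈ 0.8072.

0.8072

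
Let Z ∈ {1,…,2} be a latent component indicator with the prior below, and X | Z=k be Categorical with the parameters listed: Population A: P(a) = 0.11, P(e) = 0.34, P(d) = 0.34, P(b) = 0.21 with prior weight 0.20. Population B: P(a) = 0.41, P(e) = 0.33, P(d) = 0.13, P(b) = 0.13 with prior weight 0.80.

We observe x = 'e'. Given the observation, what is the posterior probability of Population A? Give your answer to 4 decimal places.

0.2048

Apply Bayes' rule: the posterior for each component is proportional to its prior times its likelihood at x.
Categorical probabilities:
  f_A = P(e | comp) = 0.34
  f_B = P(e | comp) = 0.33
Unnormalised posteriors:
  P(Z=A)·f_A = 0.20 × 0.34 = 0.068
  P(Z=B)·f_B = 0.80 × 0.33 = 0.264
Normaliser: 0.068 + 0.264 = 0.332
Responsibility of Population A: 0.068 / 0.332 ≈ 0.2048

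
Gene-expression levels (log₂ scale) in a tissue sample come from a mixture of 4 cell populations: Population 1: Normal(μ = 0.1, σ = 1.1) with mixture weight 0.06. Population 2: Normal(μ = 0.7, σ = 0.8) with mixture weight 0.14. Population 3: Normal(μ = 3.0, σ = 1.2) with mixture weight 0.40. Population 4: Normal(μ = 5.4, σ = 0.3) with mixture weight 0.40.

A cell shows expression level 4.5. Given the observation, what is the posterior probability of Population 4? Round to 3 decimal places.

0.088

By Bayes' theorem, P(k | x) = π_k f_k(x) / Σ_j π_j f_j(x).
Evaluate each component's likelihood at the observed value:
  p_1 = (1/(1.1·√(2π)))·exp(−(4.5−0.1)²/(2·1.1²)) = 0.362675·exp(-8.00000) = 0.000121664
  p_2 = (1/(0.8·√(2π)))·exp(−(4.5−0.7)²/(2·0.8²)) = 0.498678·exp(-11.28125) = 6.28688e-06
  p_3 = (1/(1.2·√(2π)))·exp(−(4.5−3.0)²/(2·1.2²)) = 0.332452·exp(-0.78125) = 0.152208
  p_4 = (1/(0.3·√(2π)))·exp(−(4.5−5.4)²/(2·0.3²)) = 1.329808·exp(-4.50000) = 0.0147728
Prior × likelihood for each component:
  π_1·p_1 = 0.06 × 0.000121664 = 7.29983e-06
  π_2·p_2 = 0.14 × 6.28688e-06 = 8.80164e-07
  π_3·p_3 = 0.40 × 0.152208 = 0.060883
  π_4·p_4 = 0.40 × 0.0147728 = 0.00590913
Denominator: 7.29983e-06 + 8.80164e-07 + 0.060883 + 0.00590913 = 0.0668003
P(Population 4 | data) = 0.00590913 / 0.0668003 ≈ 0.088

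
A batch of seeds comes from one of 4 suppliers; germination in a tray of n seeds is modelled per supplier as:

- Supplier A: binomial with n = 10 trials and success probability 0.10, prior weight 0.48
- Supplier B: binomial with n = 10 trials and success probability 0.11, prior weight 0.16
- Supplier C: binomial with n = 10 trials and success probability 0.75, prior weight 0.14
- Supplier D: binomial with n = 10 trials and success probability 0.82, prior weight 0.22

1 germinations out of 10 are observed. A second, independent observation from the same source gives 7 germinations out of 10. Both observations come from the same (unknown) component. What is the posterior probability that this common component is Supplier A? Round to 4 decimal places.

0.4387

P(component k | x) = π_k·f_k(x) / marginal(x), where marginal(x) = Σ_j π_j·f_j(x).
Since both observations come from the same component, the likelihood for component k is f_k(x₁)·f_k(x₂).
  p_A = [0.38742] × [8.748e-06] = 3.38915e-06
  p_B = [0.385392] × [1.64854e-05] = 6.35335e-06
  p_C = [2.86102e-05] × [0.250282] = 7.16063e-06
  p_D = [1.62655e-06] × [0.17446] = 2.83767e-07
Prior × likelihood for each component:
  π_A·p_A = 0.48 × 3.38915e-06 = 1.62679e-06
  π_B·p_B = 0.16 × 6.35335e-06 = 1.01654e-06
  π_C·p_C = 0.14 × 7.16063e-06 = 1.00249e-06
  π_D·p_D = 0.22 × 2.83767e-07 = 6.24288e-08
Evidence: 1.62679e-06 + 1.01654e-06 + 1.00249e-06 + 6.24288e-08 = 3.70825e-06
Responsibility of Supplier A: 1.62679e-06 / 3.70825e-06 ≈ 0.4387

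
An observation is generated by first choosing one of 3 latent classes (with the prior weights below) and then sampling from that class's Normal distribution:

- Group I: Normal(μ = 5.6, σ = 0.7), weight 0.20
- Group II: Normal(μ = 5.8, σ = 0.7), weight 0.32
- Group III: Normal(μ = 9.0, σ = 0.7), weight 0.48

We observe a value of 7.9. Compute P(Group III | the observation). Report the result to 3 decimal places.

0.969

P(component k | x) = π_k·f_k(x) / marginal(x), where marginal(x) = Σ_j π_j·f_j(x).
Normal densities:
  p_I = 0.00257934
  p_II = 0.00633121
  p_III = 0.165803
Prior × likelihood for each component:
  π_I·p_I = 0.20 × 0.00257934 = 0.000515867
  π_II·p_II = 0.32 × 0.00633121 = 0.00202599
  π_III·p_III = 0.48 × 0.165803 = 0.0795852
Marginal: 0.000515867 + 0.00202599 + 0.0795852 = 0.0821271
P(Group III | the observation) ≈ 0.969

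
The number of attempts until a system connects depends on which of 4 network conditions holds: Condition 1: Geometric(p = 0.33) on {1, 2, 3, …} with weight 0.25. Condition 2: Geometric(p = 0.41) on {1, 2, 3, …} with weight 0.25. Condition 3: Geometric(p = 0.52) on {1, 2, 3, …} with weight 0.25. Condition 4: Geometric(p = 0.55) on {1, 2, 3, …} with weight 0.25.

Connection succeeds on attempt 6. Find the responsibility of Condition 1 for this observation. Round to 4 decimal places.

0.4581

By Bayes' theorem, P(k | x) = P(Z=k) f_k(x) / Σ_j P(Z=j) f_j(x).
Component likelihoods at x = 6:
  L_1 = 0.0445541
  L_2 = 0.0293119
  L_3 = 0.0132498
  L_4 = 0.010149
Weight by the priors:
  P(Z=1)·L_1 = 0.25 × 0.0445541 = 0.0111385
  P(Z=2)·L_2 = 0.25 × 0.0293119 = 0.00732797
  P(Z=3)·L_3 = 0.25 × 0.0132498 = 0.00331245
  P(Z=4)·L_4 = 0.25 × 0.010149 = 0.00253726
Sum: 0.0111385 + 0.00732797 + 0.00331245 + 0.00253726 = 0.0243162
P(Condition 1 | data) = 0.0111385 / 0.0243162 ≈ 0.4581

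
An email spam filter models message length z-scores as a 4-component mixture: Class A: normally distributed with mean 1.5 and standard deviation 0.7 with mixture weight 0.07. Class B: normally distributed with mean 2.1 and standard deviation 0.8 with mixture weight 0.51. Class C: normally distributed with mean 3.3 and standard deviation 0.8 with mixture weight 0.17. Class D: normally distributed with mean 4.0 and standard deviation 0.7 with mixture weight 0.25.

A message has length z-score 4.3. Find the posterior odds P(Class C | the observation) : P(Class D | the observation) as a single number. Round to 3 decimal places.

0.299

Only the two components matter; the odds are (P(Z=i) f_i(x)) / (P(Z=j) f_j(x)).
Component likelihoods at x = 4.3:
  p_A = (1/(0.7·√(2π)))·exp(−(4.3−1.5)²/(2·0.7²)) = 0.569918·exp(-8.00000) = 0.000191186
  p_B = (1/(0.8·√(2π)))·exp(−(4.3−2.1)²/(2·0.8²)) = 0.498678·exp(-3.78125) = 0.011367
  p_C = (1/(0.8·√(2π)))·exp(−(4.3−3.3)²/(2·0.8²)) = 0.498678·exp(-0.78125) = 0.228311
  p_D = (1/(0.7·√(2π)))·exp(−(4.3−4.0)²/(2·0.7²)) = 0.569918·exp(-0.09184) = 0.51991
Posterior odds = (P(Z=C)·p_C) / (P(Z=D)·p_D) = (0.17·0.228311) / (0.25·0.51991) = 0.0388129 / 0.129977 ≈ 0.299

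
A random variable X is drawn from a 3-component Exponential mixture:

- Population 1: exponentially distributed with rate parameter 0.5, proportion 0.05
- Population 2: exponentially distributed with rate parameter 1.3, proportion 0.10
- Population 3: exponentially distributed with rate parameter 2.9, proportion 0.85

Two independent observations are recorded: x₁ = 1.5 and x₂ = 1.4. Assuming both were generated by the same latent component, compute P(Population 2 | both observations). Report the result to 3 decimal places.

The responsibility of component k is π_k f_k(x) divided by Σ_j π_j f_j(x).
Since both observations come from the same component, the likelihood for component k is f_k(x₁)·f_k(x₂).
  f_1 = [0.5·e^(−0.5·1.5) = 0.5·e^(−0.7500) = 0.236183] × [0.248293] = 0.0586426
  f_2 = [1.3·e^(−1.3·1.5) = 1.3·e^(−1.9500) = 0.184956] × [0.210633] = 0.038958
  f_3 = [2.9·e^(−2.9·1.5) = 2.9·e^(−4.3500) = 0.0374298] × [0.0500222] = 0.00187232
Prior × likelihood for each component:
  π_1·f_1 = 0.05 × 0.0586426 = 0.00293213
  π_2·f_2 = 0.10 × 0.038958 = 0.0038958
  π_3·f_3 = 0.85 × 0.00187232 = 0.00159147
Normaliser: 0.00293213 + 0.0038958 + 0.00159147 = 0.0084194
So the posterior for Population 2 is 0.0038958 / 0.0084194 ≈ 0.463.

0.463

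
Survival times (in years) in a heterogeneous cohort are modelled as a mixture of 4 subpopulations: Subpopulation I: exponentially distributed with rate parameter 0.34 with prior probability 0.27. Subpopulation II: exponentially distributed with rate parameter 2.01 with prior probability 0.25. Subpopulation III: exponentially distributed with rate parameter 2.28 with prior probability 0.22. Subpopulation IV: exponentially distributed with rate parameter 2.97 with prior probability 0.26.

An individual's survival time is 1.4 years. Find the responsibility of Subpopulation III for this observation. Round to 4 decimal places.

0.1720

Apply Bayes' rule: the posterior for each component is proportional to its prior times its likelihood at x.
Exponential densities:
  L_I = 0.21123
  L_II = 0.120529
  L_III = 0.0936843
  L_IV = 0.0464472
Weight by the priors:
  π_I·L_I = 0.27 × 0.21123 = 0.057032
  π_II·L_II = 0.25 × 0.120529 = 0.0301322
  π_III·L_III = 0.22 × 0.0936843 = 0.0206105
  π_IV·L_IV = 0.26 × 0.0464472 = 0.0120763
Sum: 0.057032 + 0.0301322 + 0.0206105 + 0.0120763 = 0.119851
Responsibility of Subpopulation III: 0.0206105 / 0.119851 ≈ 0.1720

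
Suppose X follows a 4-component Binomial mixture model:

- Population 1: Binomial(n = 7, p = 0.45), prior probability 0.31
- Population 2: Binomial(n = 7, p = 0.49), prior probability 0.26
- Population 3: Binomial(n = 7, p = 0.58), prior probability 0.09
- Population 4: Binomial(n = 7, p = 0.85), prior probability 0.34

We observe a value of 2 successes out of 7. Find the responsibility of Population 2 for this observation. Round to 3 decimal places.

Apply Bayes' rule: the posterior for each component is proportional to its prior times its likelihood at x.
Evaluate each component's likelihood at the observed value:
  L_1 = C(7,2)·0.45^2·0.55^5 = 21·0.2025·0.0503284 = 0.214022
  L_2 = C(7,2)·0.49^2·0.51^5 = 21·0.2401·0.0345025 = 0.173965
  L_3 = C(7,2)·0.58^2·0.42^5 = 21·0.3364·0.0130691 = 0.0923255
  L_4 = C(7,2)·0.85^2·0.15^5 = 21·0.7225·7.59375e-05 = 0.00115216
Unnormalised posteriors:
  w_1·L_1 = 0.31 × 0.214022 = 0.0663467
  w_2·L_2 = 0.26 × 0.173965 = 0.0452309
  w_3·L_3 = 0.09 × 0.0923255 = 0.0083093
  w_4·L_4 = 0.34 × 0.00115216 = 0.000391735
Normaliser: 0.0663467 + 0.0452309 + 0.0083093 + 0.000391735 = 0.120279
Responsibility of Population 2: 0.0452309 / 0.120279 ≈ 0.376

0.376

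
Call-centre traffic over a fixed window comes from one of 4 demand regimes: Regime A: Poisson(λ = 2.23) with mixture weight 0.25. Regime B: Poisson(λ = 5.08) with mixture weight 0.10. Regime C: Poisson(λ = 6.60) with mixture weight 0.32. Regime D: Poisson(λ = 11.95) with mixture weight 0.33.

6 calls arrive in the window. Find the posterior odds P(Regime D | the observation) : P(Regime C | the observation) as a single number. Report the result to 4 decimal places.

0.1725

Only the two components matter; the odds are (P(Z=i) f_i(x)) / (P(Z=j) f_j(x)).
Evaluate each component's likelihood at the observed value:
  L_A = e^(−2.23)·2.23^6/6! = 0.0183662
  L_B = e^(−5.08)·5.08^6/6! = 0.148468
  L_C = e^(−6.60)·6.60^6/6! = 0.156166
  L_D = e^(−11.95)·11.95^6/6! = 0.026125
Odds = (0.33/0.32) × (0.026125/0.156166) = 1.03125 × 0.167289 ≈ 0.1725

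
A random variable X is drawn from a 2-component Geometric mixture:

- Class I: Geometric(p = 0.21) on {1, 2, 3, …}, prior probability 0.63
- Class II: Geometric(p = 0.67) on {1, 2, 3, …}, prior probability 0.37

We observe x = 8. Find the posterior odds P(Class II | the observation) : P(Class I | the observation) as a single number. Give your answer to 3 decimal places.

0.004

The posterior odds equal the prior odds times the likelihood ratio: (π_i/π_j)·(f_i(x)/f_j(x)).
Geometric probabilities:
  L_I = 0.0403282
  L_II = 0.000285544
Odds = (0.37/0.63) × (0.000285544/0.0403282) = 0.587302 × 0.00708049 ≈ 0.004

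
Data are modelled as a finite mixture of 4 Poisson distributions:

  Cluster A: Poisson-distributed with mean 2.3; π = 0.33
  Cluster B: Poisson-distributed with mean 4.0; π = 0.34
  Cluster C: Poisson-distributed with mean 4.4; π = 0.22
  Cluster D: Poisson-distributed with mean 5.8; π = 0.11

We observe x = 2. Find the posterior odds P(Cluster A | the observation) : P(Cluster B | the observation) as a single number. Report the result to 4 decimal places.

1.7566

Since P(k|x) ∝ P(Z=k) f_k(x), the posterior odds are P(Z=i) f_i(x) / (P(Z=j) f_j(x)).
Evaluate each component's likelihood at the observed value:
  f_A = 0.265185
  f_B = 0.146525
  f_C = 0.118845
  f_D = 0.0509235
Posterior odds = (P(Z=A)·f_A) / (P(Z=B)·f_B) = (0.33·0.265185) / (0.34·0.146525) = 0.0875109 / 0.0498185 ≈ 1.7566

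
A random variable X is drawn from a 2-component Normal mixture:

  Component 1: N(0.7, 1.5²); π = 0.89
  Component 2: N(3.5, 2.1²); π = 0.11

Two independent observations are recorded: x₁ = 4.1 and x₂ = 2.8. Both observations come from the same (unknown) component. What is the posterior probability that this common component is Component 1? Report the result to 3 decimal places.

0.334

The responsibility of component k is π_k f_k(x) divided by Σ_j π_j f_j(x).
Since both observations come from the same component, the likelihood for component k is f_k(x₁)·f_k(x₂).
  L_1 = [0.0203781] × [0.0998183] = 0.00203411
  L_2 = [0.182375] × [0.179706] = 0.0327739
Unnormalised posteriors:
  π_1·L_1 = 0.89 × 0.00203411 = 0.00181036
  π_2·L_2 = 0.11 × 0.0327739 = 0.00360513
Sum: 0.00181036 + 0.00360513 = 0.00541549
Responsibility of Component 1: 0.00181036 / 0.00541549 ≈ 0.334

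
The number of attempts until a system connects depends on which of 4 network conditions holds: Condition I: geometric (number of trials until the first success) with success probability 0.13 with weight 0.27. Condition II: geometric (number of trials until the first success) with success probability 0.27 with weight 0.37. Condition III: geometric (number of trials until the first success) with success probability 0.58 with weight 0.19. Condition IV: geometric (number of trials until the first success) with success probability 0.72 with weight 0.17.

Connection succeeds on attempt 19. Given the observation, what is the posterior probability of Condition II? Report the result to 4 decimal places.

0.1079

The responsibility of component k is π_k f_k(x) divided by Σ_j π_j f_j(x).
Evaluate each component's likelihood at the observed value:
  p_I = 0.13·(1−0.13)^18 = 0.13·0.0815355 = 0.0105996
  p_II = 0.27·(1−0.27)^18 = 0.27·0.00346586 = 0.000935783
  p_III = 0.58·(1−0.58)^18 = 0.58·1.65382e-07 = 9.59213e-08
  p_IV = 0.72·(1−0.72)^18 = 0.72·1.11904e-10 = 8.05707e-11
Unnormalised posteriors:
  π_I·p_I = 0.27 × 0.0105996 = 0.00286189
  π_II·p_II = 0.37 × 0.000935783 = 0.00034624
  π_III·p_III = 0.19 × 9.59213e-08 = 1.82251e-08
  π_IV·p_IV = 0.17 × 8.05707e-11 = 1.3697e-11
Sum: 0.00286189 + 0.00034624 + 1.82251e-08 + 1.3697e-11 = 0.00320815
So the posterior for Condition II is 0.00034624 / 0.00320815 ≈ 0.1079.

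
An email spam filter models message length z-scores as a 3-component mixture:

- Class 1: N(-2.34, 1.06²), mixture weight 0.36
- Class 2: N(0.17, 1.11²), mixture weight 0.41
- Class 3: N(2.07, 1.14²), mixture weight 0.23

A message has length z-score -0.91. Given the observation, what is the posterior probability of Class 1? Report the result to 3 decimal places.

0.366

By Bayes' theorem, P(k | x) = π_k f_k(x) / Σ_j π_j f_j(x).
Evaluate each component's likelihood at the observed value:
  L_1 = 0.151498
  L_2 = 0.223882
  L_3 = 0.0114868
Unnormalised posteriors:
  π_1·L_1 = 0.36 × 0.151498 = 0.0545392
  π_2·L_2 = 0.41 × 0.223882 = 0.0917916
  π_3·L_3 = 0.23 × 0.0114868 = 0.00264196
Normaliser: 0.0545392 + 0.0917916 + 0.00264196 = 0.148973
P(Class 1 | the observation) = 0.0545392 / 0.148973 ≈ 0.366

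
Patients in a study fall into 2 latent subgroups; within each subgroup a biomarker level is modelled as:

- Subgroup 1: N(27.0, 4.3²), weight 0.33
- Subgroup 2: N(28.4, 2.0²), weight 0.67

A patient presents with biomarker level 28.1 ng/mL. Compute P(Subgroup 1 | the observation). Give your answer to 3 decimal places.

0.183

Apply Bayes' rule: the posterior for each component is proportional to its prior times its likelihood at x.
Evaluate each component's likelihood at the observed value:
  L_1 = (1/(4.3·√(2π)))·exp(−(28.1−27.0)²/(2·4.3²)) = 0.092777·exp(-0.03272) = 0.0897907
  L_2 = (1/(2.0·√(2π)))·exp(−(28.1−28.4)²/(2·2.0²)) = 0.199471·exp(-0.01125) = 0.19724
Unnormalised posteriors:
  w_1·L_1 = 0.33 × 0.0897907 = 0.0296309
  w_2·L_2 = 0.67 × 0.19724 = 0.132151
Sum: 0.0296309 + 0.132151 = 0.161782
P(Subgroup 1 | x) = 0.0296309 / 0.161782 ≈ 0.183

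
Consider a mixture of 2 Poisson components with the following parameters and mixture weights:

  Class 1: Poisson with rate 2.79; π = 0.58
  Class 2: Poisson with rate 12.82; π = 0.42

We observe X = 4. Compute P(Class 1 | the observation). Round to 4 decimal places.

The responsibility of component k is w_k f_k(x) divided by Σ_j w_j f_j(x).
Evaluate each component's likelihood at the observed value:
  f_1 = 0.155069
  f_2 = 0.00304569
Unnormalised posteriors:
  w_1·f_1 = 0.58 × 0.155069 = 0.0899398
  w_2·f_2 = 0.42 × 0.00304569 = 0.00127919
Sum: 0.0899398 + 0.00127919 = 0.091219
P(Class 1 | x) ≈ 0.9860

0.9860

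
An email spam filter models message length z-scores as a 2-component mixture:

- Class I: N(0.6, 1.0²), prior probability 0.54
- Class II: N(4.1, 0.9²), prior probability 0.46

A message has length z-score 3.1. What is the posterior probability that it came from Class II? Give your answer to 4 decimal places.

0.9208

By Bayes' theorem, P(k | x) = π_k f_k(x) / Σ_j π_j f_j(x).
Evaluate each component's likelihood at the observed value:
  L_I = (1/(1.0·√(2π)))·exp(−(3.1−0.6)²/(2·1.0²)) = 0.398942·exp(-3.12500) = 0.0175283
  L_II = (1/(0.9·√(2π)))·exp(−(3.1−4.1)²/(2·0.9²)) = 0.443269·exp(-0.61728) = 0.239103
Weight by the priors:
  π_I·L_I = 0.54 × 0.0175283 = 0.00946528
  π_II·L_II = 0.46 × 0.239103 = 0.109987
Denominator: 0.00946528 + 0.109987 = 0.119453
Responsibility of Class II: 0.109987 / 0.119453 ≈ 0.9208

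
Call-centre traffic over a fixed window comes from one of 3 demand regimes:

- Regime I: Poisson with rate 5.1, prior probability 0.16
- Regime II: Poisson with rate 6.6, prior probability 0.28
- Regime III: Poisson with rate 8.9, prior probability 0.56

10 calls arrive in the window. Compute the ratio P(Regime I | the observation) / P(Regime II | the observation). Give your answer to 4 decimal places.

0.1944

Since P(k|x) ∝ π_k f_k(x), the posterior odds are π_i f_i(x) / (π_j f_j(x)).
Component likelihoods at x = 10 calls:
  f_I = 0.0200003
  f_II = 0.058794
  f_III = 0.117197
0.00320005 / 0.0164623 ≈ 0.1944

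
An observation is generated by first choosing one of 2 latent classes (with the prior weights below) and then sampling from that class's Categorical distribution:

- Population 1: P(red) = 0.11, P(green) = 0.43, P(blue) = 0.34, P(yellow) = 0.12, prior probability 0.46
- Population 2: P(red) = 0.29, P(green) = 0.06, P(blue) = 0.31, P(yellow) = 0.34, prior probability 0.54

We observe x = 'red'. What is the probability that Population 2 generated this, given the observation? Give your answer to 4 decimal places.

The responsibility of component k is π_k f_k(x) divided by Σ_j π_j f_j(x).
Categorical probabilities:
  p_1 = P(red | comp) = 0.11
  p_2 = P(red | comp) = 0.29
Unnormalised posteriors:
  π_1·p_1 = 0.46 × 0.11 = 0.0506
  π_2·p_2 = 0.54 × 0.29 = 0.1566
Normaliser: 0.0506 + 0.1566 = 0.2072
P(Population 2 | x) = 0.1566 / 0.2072 ≈ 0.7558

0.7558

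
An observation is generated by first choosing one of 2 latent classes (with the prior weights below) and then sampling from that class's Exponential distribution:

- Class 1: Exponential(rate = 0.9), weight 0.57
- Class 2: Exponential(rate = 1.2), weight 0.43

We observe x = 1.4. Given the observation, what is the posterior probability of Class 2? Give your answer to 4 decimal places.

Posterior ∝ prior × likelihood, so P(k | x) ∝ w_k f_k(x); normalise over all components.
Component likelihoods at x = 1.4:
  p_1 = 0.255289
  p_2 = 0.223649
Multiply by the mixture weights:
  w_1·p_1 = 0.57 × 0.255289 = 0.145515
  w_2·p_2 = 0.43 × 0.223649 = 0.096169
Denominator: 0.145515 + 0.096169 = 0.241683
So the posterior for Class 2 is 0.096169 / 0.241683 ≈ 0.3979.

0.3979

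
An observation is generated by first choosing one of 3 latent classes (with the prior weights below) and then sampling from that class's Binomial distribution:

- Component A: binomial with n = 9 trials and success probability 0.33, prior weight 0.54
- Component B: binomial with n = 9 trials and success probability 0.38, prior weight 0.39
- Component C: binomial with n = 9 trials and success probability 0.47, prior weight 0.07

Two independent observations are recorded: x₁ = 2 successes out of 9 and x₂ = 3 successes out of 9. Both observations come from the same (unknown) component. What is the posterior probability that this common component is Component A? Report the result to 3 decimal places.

0.637

By Bayes' theorem, P(k | x) = π_k f_k(x) / Σ_j π_j f_j(x).
Since both observations come from the same component, the likelihood for component k is f_k(x₁)·f_k(x₂).
  L_A = [C(9,2)·0.33^2·0.67^7 = 36·0.1089·0.0606071 = 0.237604] × [0.273067] = 0.064882
  L_B = [C(9,2)·0.38^2·0.62^7 = 36·0.1444·0.0352161 = 0.183068] × [0.261806] = 0.0479283
  L_C = [C(9,2)·0.47^2·0.53^7 = 36·0.2209·0.0117471 = 0.0934177] × [0.193298] = 0.0180575
Weight by the priors:
  π_A·L_A = 0.54 × 0.064882 = 0.0350363
  π_B·L_B = 0.39 × 0.0479283 = 0.018692
  π_C·L_C = 0.07 × 0.0180575 = 0.00126402
Normaliser: 0.0350363 + 0.018692 + 0.00126402 = 0.0549923
P(Component A | x) ≈ 0.637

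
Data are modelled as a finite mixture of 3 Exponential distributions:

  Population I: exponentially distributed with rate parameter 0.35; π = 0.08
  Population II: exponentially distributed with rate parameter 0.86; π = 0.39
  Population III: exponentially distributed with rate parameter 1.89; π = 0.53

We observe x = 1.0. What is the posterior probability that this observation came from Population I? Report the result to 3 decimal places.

Apply Bayes' rule: the posterior for each component is proportional to its prior times its likelihood at x.
Evaluate each component's likelihood at the observed value:
  p_I = 0.246641
  p_II = 0.363919
  p_III = 0.285526
Multiply by the mixture weights:
  w_I·p_I = 0.08 × 0.246641 = 0.0197313
  w_II·p_II = 0.39 × 0.363919 = 0.141929
  w_III·p_III = 0.53 × 0.285526 = 0.151329
Sum: 0.0197313 + 0.141929 + 0.151329 = 0.312988
Responsibility of Population I: 0.0197313 / 0.312988 ≈ 0.063

0.063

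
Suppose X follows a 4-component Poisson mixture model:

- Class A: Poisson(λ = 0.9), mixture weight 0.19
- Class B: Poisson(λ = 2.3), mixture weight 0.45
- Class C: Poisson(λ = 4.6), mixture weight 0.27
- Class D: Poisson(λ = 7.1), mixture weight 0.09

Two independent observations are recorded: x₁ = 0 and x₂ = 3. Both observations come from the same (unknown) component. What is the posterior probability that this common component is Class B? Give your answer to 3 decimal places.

0.683

Apply Bayes' rule: the posterior for each component is proportional to its prior times its likelihood at x.
Since both observations come from the same component, the likelihood for component k is f_k(x₁)·f_k(x₂).
  p_A = [0.40657] × [0.0493982] = 0.0200838
  p_B = [0.100259] × [0.203308] = 0.0203834
  p_C = [0.0100518] × [0.163068] = 0.00163913
  p_D = [0.000825105] × [0.049219] = 4.06109e-05
Prior × likelihood for each component:
  π_A·p_A = 0.19 × 0.0200838 = 0.00381592
  π_B·p_B = 0.45 × 0.0203834 = 0.00917255
  π_C·p_C = 0.27 × 0.00163913 = 0.000442565
  π_D·p_D = 0.09 × 4.06109e-05 = 3.65498e-06
Sum: 0.00381592 + 0.00917255 + 0.000442565 + 3.65498e-06 = 0.0134347
P(Class B | data) = 0.00917255 / 0.0134347 ≈ 0.683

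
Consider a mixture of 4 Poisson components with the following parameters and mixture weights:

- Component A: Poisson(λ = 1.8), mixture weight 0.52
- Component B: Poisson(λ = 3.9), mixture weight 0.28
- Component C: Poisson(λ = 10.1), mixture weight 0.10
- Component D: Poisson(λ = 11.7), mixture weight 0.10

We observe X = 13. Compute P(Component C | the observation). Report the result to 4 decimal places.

0.4217

Posterior ∝ prior × likelihood, so P(k | x) ∝ π_k f_k(x); normalise over all components.
Component likelihoods at x = 13:
  L_A = e^(−1.8)·1.8^13/13! = 5.52754e-08
  L_B = e^(−3.9)·3.9^13/13! = 0.000156968
  L_C = e^(−10.1)·10.1^13/13! = 0.0750798
  L_D = e^(−11.7)·11.7^13/13! = 0.102539
Weight by the priors:
  π_A·L_A = 0.52 × 5.52754e-08 = 2.87432e-08
  π_B·L_B = 0.28 × 0.000156968 = 4.3951e-05
  π_C·L_C = 0.10 × 0.0750798 = 0.00750798
  π_D·L_D = 0.10 × 0.102539 = 0.0102539
Evidence: 2.87432e-08 + 4.3951e-05 + 0.00750798 + 0.0102539 = 0.0178059
Responsibility of Component C: 0.00750798 / 0.0178059 ≈ 0.4217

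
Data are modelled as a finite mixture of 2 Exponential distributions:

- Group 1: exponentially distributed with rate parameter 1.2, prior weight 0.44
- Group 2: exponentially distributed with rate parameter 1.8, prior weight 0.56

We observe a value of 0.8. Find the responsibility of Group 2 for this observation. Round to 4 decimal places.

0.5416

By Bayes' theorem, P(k | x) = w_k f_k(x) / Σ_j w_j f_j(x).
Exponential densities:
  L_1 = 1.2·e^(−1.2·0.8) = 1.2·e^(−0.9600) = 0.459471
  L_2 = 1.8·e^(−1.8·0.8) = 1.8·e^(−1.4400) = 0.42647
Multiply by the mixture weights:
  w_1·L_1 = 0.44 × 0.459471 = 0.202167
  w_2·L_2 = 0.56 × 0.42647 = 0.238823
Denominator: 0.202167 + 0.238823 = 0.440991
Responsibility of Group 2: 0.238823 / 0.440991 ≈ 0.5416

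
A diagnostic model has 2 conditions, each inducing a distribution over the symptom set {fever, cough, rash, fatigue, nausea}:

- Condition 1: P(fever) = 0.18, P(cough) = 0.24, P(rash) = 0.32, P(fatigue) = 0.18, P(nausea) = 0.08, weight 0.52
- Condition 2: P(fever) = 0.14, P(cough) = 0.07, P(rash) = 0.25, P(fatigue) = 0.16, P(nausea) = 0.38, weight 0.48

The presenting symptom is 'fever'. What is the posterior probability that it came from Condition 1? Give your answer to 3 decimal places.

Apply Bayes' rule: the posterior for each component is proportional to its prior times its likelihood at x.
Evaluate each component's likelihood at the observed value:
  L_1 = 0.18
  L_2 = 0.14
Prior × likelihood for each component:
  w_1·L_1 = 0.52 × 0.18 = 0.0936
  w_2·L_2 = 0.48 × 0.14 = 0.0672
Normaliser: 0.0936 + 0.0672 = 0.1608
P(Condition 1 | data) ≈ 0.582

0.582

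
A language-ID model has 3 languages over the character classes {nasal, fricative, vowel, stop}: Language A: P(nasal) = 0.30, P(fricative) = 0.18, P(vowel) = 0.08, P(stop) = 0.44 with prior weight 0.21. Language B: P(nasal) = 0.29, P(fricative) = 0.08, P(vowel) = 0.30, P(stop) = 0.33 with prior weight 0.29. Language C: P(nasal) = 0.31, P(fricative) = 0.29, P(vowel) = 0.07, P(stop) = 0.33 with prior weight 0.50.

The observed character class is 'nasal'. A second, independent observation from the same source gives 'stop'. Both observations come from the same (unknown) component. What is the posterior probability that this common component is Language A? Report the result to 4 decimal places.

0.2600

P(component k | x) = π_k·f_k(x) / marginal(x), where marginal(x) = Σ_j π_j·f_j(x).
Since both observations come from the same component, the likelihood for component k is f_k(x₁)·f_k(x₂).
  p_A = [P(nasal | comp) = 0.30] × [0.44] = 0.132
  p_B = [P(nasal | comp) = 0.29] × [0.33] = 0.0957
  p_C = [P(nasal | comp) = 0.31] × [0.33] = 0.1023
Weight by the priors:
  π_A·p_A = 0.21 × 0.132 = 0.02772
  π_B·p_B = 0.29 × 0.0957 = 0.027753
  π_C·p_C = 0.50 × 0.1023 = 0.05115
Normaliser: 0.02772 + 0.027753 + 0.05115 = 0.106623
Responsibility of Language A: 0.02772 / 0.106623 ≈ 0.2600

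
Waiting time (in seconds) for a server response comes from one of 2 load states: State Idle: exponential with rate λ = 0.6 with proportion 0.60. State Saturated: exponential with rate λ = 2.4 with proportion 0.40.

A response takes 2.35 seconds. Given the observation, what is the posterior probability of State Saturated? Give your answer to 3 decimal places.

Posterior ∝ prior × likelihood, so P(k | x) ∝ π_k f_k(x); normalise over all components.
Exponential densities:
  f_Idle = 0.6·e^(−0.6·2.35) = 0.6·e^(−1.4100) = 0.146486
  f_Saturated = 2.4·e^(−2.4·2.35) = 2.4·e^(−5.6400) = 0.00852688
Unnormalised posteriors:
  π_Idle·f_Idle = 0.60 × 0.146486 = 0.0878916
  π_Saturated·f_Saturated = 0.40 × 0.00852688 = 0.00341075
Normaliser: 0.0878916 + 0.00341075 = 0.0913023
So the posterior for State Saturated is 0.00341075 / 0.0913023 ≈ 0.037.

0.037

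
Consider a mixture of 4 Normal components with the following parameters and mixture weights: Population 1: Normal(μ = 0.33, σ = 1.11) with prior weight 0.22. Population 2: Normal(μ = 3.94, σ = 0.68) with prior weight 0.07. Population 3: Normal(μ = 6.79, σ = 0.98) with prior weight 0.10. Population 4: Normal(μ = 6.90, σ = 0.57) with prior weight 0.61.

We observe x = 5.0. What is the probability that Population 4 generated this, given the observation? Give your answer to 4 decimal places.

0.0767

By Bayes' theorem, P(k | x) = π_k f_k(x) / Σ_j π_j f_j(x).
Component likelihoods at x = 5.0:
  L_1 = 5.15172e-05
  L_2 = 0.17408
  L_3 = 0.0767776
  L_4 = 0.00270575
Unnormalised posteriors:
  π_1·L_1 = 0.22 × 5.15172e-05 = 1.13338e-05
  π_2·L_2 = 0.07 × 0.17408 = 0.0121856
  π_3·L_3 = 0.10 × 0.0767776 = 0.00767776
  π_4·L_4 = 0.61 × 0.00270575 = 0.00165051
Evidence: 1.13338e-05 + 0.0121856 + 0.00767776 + 0.00165051 = 0.0215252
P(Population 4 | x) ≈ 0.0767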